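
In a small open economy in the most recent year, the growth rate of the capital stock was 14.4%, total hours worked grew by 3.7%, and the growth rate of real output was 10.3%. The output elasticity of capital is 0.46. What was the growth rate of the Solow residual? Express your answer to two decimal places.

The Solow residual growth was 1.68%.

Labor's share = 1 − 0.46 = 0.54.
The capital stock: 0.46 × 14.4 = 6.624 pp.
Total hours worked: 0.54 × 3.7 = 1.998 pp.
TFP growth = 10.3 − 8.622 = 1.678%.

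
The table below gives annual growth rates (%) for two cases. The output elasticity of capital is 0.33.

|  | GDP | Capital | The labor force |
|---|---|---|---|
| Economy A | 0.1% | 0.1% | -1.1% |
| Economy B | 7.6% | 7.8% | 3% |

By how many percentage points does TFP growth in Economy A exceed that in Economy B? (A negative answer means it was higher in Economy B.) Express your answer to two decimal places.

-2.21 percentage points

Labor's share = 1 − 0.33 = 0.67.
Economy A: TFP = 0.1 − 0.033 + 0.737 = 0.804%.
Economy B: TFP = 7.6 − 2.574 − 2.01 = 3.016%.
Difference = 0.804 − (3.016) = -2.212 pp.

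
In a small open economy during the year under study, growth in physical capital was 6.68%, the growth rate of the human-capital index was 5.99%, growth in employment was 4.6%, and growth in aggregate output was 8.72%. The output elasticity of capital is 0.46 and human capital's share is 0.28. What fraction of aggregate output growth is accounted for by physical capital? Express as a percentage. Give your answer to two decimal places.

Physical capital contributed 0.46 × 6.68 = 3.0728 pp.
Share of growth = 3.0728 / 8.72 × 100 = 35.2385%.

Physical capital accounted for 35.24% of growth.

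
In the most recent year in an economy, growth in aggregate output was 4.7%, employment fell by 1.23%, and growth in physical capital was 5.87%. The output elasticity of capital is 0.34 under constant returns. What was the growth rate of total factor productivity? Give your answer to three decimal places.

3.516%

Labor's share = 1 − 0.34 = 0.66.
Physical capital: 0.34 × 5.87 = 1.9958 pp.
Employment: 0.66 × (-1.23) = -0.8118 pp.
TFP growth = 4.7 − 1.184 = 3.516%.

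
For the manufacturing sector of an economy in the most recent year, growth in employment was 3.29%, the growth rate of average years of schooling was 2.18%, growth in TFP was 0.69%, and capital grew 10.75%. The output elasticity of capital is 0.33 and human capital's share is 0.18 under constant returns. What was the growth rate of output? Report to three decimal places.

Output grew 6.242%.

Labor's share = 1 − 0.33 − 0.18 = 0.49.
Capital: 0.33 × 10.75 = 3.5475 pp.
Average years of schooling: 0.18 × 2.18 = 0.3924 pp.
Employment: 0.49 × 3.29 = 1.6121 pp.
Output growth = 0.69 + 5.552 = 6.242%.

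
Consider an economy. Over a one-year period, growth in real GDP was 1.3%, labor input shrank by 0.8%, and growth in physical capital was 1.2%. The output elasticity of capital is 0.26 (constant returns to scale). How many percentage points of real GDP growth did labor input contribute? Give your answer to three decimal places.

Labor's share = 1 − 0.26 = 0.74.
Contribution = share × growth = 0.74 × (-0.8) = -0.592 pp.

-0.592 percentage points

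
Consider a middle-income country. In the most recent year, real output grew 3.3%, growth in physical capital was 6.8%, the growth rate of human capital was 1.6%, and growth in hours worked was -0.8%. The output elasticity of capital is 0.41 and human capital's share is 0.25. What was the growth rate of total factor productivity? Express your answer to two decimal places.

Total factor productivity grew 0.38%.

Labor's share = 1 − 0.41 − 0.25 = 0.34.
Physical capital: 0.41 × 6.8 = 2.788 pp.
Human capital: 0.25 × 1.6 = 0.4 pp.
Hours worked: 0.34 × (-0.8) = -0.272 pp.
TFP growth = 3.3 − 2.916 = 0.384%.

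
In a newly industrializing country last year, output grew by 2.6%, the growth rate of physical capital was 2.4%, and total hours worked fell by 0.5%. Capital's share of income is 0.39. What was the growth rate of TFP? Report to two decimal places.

1.97%

Labor's share = 1 − 0.39 = 0.61.
Physical capital: 0.39 × 2.4 = 0.936 pp.
Total hours worked: 0.61 × (-0.5) = -0.305 pp.
TFP growth = 2.6 − 0.631 = 1.969%.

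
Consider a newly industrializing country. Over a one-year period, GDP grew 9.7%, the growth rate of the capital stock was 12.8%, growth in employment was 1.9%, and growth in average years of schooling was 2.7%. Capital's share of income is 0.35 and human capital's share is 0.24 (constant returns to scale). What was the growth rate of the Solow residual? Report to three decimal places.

3.793%

Labor's share = 1 − 0.35 − 0.24 = 0.41.
The capital stock: 0.35 × 12.8 = 4.48 pp.
Average years of schooling: 0.24 × 2.7 = 0.648 pp.
Employment: 0.41 × 1.9 = 0.779 pp.
TFP growth = 9.7 − 5.907 = 3.793%.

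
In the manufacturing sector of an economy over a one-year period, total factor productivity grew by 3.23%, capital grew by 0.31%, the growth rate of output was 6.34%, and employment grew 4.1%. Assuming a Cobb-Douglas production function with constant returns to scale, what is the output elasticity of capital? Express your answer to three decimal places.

gY = gA + α·gK + (1−α)·gL, so gY − gA − gL = α(gK − gL).
6.34 − 3.23 − 4.1 = α × (0.31 − 4.1).
-0.99 = -3.79 α, so α = 0.26121.

α = 0.261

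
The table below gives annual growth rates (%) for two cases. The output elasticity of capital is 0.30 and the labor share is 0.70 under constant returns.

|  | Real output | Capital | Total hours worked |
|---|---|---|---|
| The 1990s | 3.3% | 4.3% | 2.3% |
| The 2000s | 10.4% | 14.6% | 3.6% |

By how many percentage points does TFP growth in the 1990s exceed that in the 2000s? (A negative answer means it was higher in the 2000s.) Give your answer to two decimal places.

Labor's share = 1 − 0.3 = 0.7.
The 1990s: TFP = 3.3 − 1.29 − 1.61 = 0.4%.
The 2000s: TFP = 10.4 − 4.38 − 2.52 = 3.5%.
Difference = 0.4 − (3.5) = -3.1 pp.

-3.10 percentage points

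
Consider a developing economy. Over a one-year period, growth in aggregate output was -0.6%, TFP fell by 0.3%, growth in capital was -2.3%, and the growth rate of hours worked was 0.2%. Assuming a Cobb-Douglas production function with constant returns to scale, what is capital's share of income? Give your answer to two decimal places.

gY = gA + α·gK + (1−α)·gL, so gY − gA − gL = α(gK − gL).
-0.6 + 0.3 − 0.2 = α × (-2.3 − 0.2).
-0.5 = -2.5 α, so α = 0.2.

α = 0.20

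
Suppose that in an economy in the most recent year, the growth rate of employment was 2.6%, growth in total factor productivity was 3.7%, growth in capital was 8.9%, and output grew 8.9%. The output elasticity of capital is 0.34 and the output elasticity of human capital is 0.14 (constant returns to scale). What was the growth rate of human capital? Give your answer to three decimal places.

5.871%

Labor's share = 1 − 0.34 − 0.14 = 0.52.
gY = gA + 0.34×8.9 + 0.52×2.6 + 0.14×g.
0.14×g = 8.9 − 3.7 − 4.378 = 0.822.
g = 0.822 / 0.14 = 5.87143%.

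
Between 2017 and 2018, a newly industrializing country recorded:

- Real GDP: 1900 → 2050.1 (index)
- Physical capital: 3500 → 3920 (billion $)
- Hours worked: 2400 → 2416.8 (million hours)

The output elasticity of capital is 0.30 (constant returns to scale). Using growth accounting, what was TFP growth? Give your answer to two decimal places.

3.81%

Real GDP growth = (2050.1 − 1900) / 1900 = 7.9%.
Physical capital growth = (3920 − 3500) / 3500 = 12%.
Hours worked growth = (2416.8 − 2400) / 2400 = 0.7%.
Labor's share = 1 − 0.3 = 0.7.
Physical capital: 0.3 × 12 = 3.6 pp.
Hours worked: 0.7 × 0.7 = 0.49 pp.
TFP growth = 7.9 − 4.09 = 3.81%.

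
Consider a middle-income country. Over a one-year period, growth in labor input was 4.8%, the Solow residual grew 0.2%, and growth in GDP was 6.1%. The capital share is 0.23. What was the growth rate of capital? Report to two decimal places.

Labor's share = 1 − 0.23 = 0.77.
gY = gA + 0.77×4.8 + 0.23×g.
0.23×g = 6.1 − 0.2 − 3.696 = 2.204.
g = 2.204 / 0.23 = 9.5826%.

9.58%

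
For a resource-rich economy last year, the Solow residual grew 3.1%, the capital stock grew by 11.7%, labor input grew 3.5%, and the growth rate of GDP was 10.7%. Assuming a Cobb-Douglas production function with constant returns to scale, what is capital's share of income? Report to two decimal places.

gY = gA + α·gK + (1−α)·gL, so gY − gA − gL = α(gK − gL).
10.7 − 3.1 − 3.5 = α × (11.7 − 3.5).
4.1 = 8.2 α, so α = 0.5.

α = 0.50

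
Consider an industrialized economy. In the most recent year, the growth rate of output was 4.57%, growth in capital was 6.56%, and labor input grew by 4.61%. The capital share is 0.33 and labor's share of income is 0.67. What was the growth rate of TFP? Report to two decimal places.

Labor's share = 1 − 0.33 = 0.67.
Capital: 0.33 × 6.56 = 2.1648 pp.
Labor input: 0.67 × 4.61 = 3.0887 pp.
TFP growth = 4.57 − 5.2535 = -0.6835%.

-0.68%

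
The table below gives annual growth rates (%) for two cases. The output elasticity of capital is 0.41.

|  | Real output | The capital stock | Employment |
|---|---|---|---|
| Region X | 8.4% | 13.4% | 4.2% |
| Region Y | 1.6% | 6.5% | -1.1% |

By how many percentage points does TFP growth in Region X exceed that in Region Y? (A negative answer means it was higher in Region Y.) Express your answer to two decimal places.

0.84 percentage points

Labor's share = 1 − 0.41 = 0.59.
Region X: TFP = 8.4 − 5.494 − 2.478 = 0.428%.
Region Y: TFP = 1.6 − 2.665 + 0.649 = -0.416%.
Difference = 0.428 − (-0.416) = 0.844 pp.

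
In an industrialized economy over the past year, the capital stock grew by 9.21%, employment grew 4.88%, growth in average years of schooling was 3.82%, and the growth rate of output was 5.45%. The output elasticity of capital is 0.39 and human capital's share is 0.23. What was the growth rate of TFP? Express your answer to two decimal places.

Labor's share = 1 − 0.39 − 0.23 = 0.38.
The capital stock: 0.39 × 9.21 = 3.5919 pp.
Average years of schooling: 0.23 × 3.82 = 0.8786 pp.
Employment: 0.38 × 4.88 = 1.8544 pp.
TFP growth = 5.45 − 6.3249 = -0.8749%.

-0.87%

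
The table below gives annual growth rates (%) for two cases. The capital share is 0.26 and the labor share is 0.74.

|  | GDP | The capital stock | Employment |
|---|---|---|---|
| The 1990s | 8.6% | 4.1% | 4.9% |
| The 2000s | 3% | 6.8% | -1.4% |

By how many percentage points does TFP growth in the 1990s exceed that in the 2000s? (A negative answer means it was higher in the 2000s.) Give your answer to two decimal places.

Labor's share = 1 − 0.26 = 0.74.
The 1990s: TFP = 8.6 − 1.066 − 3.626 = 3.908%.
The 2000s: TFP = 3 − 1.768 + 1.036 = 2.268%.
Difference = 3.908 − (2.268) = 1.64 pp.

1.64 percentage points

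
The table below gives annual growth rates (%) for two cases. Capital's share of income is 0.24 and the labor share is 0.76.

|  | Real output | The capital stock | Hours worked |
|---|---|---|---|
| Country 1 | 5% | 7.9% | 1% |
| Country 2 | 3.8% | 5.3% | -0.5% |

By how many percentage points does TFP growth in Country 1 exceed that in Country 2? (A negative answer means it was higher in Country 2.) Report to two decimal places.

-0.56 percentage points

Labor's share = 1 − 0.24 = 0.76.
Country 1: TFP = 5 − 1.896 − 0.76 = 2.344%.
Country 2: TFP = 3.8 − 1.272 + 0.38 = 2.908%.
Difference = 2.344 − (2.908) = -0.564 pp.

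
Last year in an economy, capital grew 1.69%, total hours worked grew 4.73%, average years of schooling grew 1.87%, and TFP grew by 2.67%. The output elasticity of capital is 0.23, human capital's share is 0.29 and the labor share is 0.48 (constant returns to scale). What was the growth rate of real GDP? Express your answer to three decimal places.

Real GDP grew 5.871%.

Labor's share = 1 − 0.23 − 0.29 = 0.48.
Capital: 0.23 × 1.69 = 0.3887 pp.
Average years of schooling: 0.29 × 1.87 = 0.5423 pp.
Total hours worked: 0.48 × 4.73 = 2.2704 pp.
Output growth = 2.67 + 3.2014 = 5.8714%.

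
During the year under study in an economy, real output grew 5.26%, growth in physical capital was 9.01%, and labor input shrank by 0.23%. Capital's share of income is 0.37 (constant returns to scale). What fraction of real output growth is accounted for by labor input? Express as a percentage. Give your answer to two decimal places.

-2.75%

Labor's share = 1 − 0.37 = 0.63.
Labor input contributed 0.63 × (-0.23) = -0.1449 pp.
Share of growth = -0.1449 / 5.26 × 100 = -2.7548%.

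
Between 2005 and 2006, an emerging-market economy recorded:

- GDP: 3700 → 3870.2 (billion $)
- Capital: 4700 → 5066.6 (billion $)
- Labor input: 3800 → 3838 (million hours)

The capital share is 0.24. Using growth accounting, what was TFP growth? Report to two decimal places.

1.97%

GDP growth = (3870.2 − 3700) / 3700 = 4.6%.
Capital growth = (5066.6 − 4700) / 4700 = 7.8%.
Labor input growth = (3838 − 3800) / 3800 = 1%.
Labor's share = 1 − 0.24 = 0.76.
Capital: 0.24 × 7.8 = 1.872 pp.
Labor input: 0.76 × 1 = 0.76 pp.
TFP growth = 4.6 − 2.632 = 1.968%.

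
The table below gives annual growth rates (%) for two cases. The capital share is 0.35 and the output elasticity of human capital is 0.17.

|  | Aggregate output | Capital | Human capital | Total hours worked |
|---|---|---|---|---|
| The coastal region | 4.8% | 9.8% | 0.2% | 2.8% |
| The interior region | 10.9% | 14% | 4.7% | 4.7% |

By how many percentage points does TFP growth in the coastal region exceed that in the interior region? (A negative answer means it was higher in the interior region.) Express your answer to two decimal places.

-2.95 percentage points

Labor's share = 1 − 0.35 − 0.17 = 0.48.
The coastal region: TFP = 4.8 − 3.43 − 0.034 − 1.344 = -0.008%.
The interior region: TFP = 10.9 − 4.9 − 0.799 − 2.256 = 2.945%.
Difference = -0.008 − (2.945) = -2.953 pp.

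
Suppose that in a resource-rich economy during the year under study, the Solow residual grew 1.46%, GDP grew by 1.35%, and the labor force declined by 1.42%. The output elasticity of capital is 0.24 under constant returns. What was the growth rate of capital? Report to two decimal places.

Labor's share = 1 − 0.24 = 0.76.
gY = gA + 0.76×(-1.42) + 0.24×g.
0.24×g = 1.35 − 1.46 + 1.0792 = 0.9692.
g = 0.9692 / 0.24 = 4.0383%.

Capital grew 4.04%.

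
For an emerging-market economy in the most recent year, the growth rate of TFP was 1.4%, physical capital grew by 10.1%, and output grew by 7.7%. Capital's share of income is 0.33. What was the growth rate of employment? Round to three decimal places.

Labor's share = 1 − 0.33 = 0.67.
gY = gA + 0.33×10.1 + 0.67×g.
0.67×g = 7.7 − 1.4 − 3.333 = 2.967.
g = 2.967 / 0.67 = 4.42836%.

4.428%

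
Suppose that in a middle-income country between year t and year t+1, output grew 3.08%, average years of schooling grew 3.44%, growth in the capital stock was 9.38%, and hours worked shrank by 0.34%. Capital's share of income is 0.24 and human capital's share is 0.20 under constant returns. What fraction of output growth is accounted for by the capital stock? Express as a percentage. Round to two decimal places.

The capital stock contributed 0.24 × 9.38 = 2.2512 pp.
Share of growth = 2.2512 / 3.08 × 100 = 73.0909%.

The capital stock accounted for 73.09% of growth.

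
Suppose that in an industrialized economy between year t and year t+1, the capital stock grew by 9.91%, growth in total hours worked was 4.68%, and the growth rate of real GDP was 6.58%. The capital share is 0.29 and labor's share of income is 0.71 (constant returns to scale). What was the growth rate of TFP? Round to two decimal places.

Labor's share = 1 − 0.29 = 0.71.
The capital stock: 0.29 × 9.91 = 2.8739 pp.
Total hours worked: 0.71 × 4.68 = 3.3228 pp.
TFP growth = 6.58 − 6.1967 = 0.3833%.

TFP grew 0.38%.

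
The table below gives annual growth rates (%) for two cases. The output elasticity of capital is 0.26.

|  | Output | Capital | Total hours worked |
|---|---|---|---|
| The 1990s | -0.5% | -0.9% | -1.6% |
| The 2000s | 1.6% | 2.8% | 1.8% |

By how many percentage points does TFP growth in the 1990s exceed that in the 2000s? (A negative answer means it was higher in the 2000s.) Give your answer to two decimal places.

Labor's share = 1 − 0.26 = 0.74.
The 1990s: TFP = -0.5 + 0.234 + 1.184 = 0.918%.
The 2000s: TFP = 1.6 − 0.728 − 1.332 = -0.46%.
Difference = 0.918 − (-0.46) = 1.378 pp.

1.38 percentage points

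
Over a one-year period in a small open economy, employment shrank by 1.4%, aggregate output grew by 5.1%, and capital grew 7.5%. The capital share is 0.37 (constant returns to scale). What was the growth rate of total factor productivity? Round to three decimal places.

3.207%

Labor's share = 1 − 0.37 = 0.63.
Capital: 0.37 × 7.5 = 2.775 pp.
Employment: 0.63 × (-1.4) = -0.882 pp.
TFP growth = 5.1 − 1.893 = 3.207%.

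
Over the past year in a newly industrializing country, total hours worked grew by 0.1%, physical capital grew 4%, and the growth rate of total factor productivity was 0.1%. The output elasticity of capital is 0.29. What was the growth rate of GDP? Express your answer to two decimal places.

Labor's share = 1 − 0.29 = 0.71.
Physical capital: 0.29 × 4 = 1.16 pp.
Total hours worked: 0.71 × 0.1 = 0.071 pp.
Output growth = 0.1 + 1.231 = 1.331%.

1.33%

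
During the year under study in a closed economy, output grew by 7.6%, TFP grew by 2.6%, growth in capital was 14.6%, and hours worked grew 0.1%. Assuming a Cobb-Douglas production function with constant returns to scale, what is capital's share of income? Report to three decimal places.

Capital's share of income is 0.338.

gY = gA + α·gK + (1−α)·gL, so gY − gA − gL = α(gK − gL).
7.6 − 2.6 − 0.1 = α × (14.6 − 0.1).
4.9 = 14.5 α, so α = 0.33793.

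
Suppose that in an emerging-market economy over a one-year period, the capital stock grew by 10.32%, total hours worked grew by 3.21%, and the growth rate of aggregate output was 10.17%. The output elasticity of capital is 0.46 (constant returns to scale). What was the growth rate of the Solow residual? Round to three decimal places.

Labor's share = 1 − 0.46 = 0.54.
The capital stock: 0.46 × 10.32 = 4.7472 pp.
Total hours worked: 0.54 × 3.21 = 1.7334 pp.
TFP growth = 10.17 − 6.4806 = 3.6894%.

3.689%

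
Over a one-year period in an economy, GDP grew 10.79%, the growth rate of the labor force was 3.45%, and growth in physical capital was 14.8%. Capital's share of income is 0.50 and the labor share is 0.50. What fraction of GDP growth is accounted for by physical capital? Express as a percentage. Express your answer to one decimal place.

Physical capital contributed 0.5 × 14.8 = 7.4 pp.
Share of growth = 7.4 / 10.79 × 100 = 68.582%.

68.6%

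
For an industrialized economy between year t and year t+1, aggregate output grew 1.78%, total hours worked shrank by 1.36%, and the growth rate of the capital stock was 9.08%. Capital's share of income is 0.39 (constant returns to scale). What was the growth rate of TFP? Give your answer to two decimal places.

Labor's share = 1 − 0.39 = 0.61.
The capital stock: 0.39 × 9.08 = 3.5412 pp.
Total hours worked: 0.61 × (-1.36) = -0.8296 pp.
TFP growth = 1.78 − 2.7116 = -0.9316%.

-0.93%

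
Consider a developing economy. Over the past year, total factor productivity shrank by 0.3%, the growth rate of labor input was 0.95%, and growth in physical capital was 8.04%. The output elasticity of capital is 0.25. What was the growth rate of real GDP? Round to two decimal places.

2.42%

Labor's share = 1 − 0.25 = 0.75.
Physical capital: 0.25 × 8.04 = 2.01 pp.
Labor input: 0.75 × 0.95 = 0.7125 pp.
Output growth = -0.3 + 2.7225 = 2.4225%.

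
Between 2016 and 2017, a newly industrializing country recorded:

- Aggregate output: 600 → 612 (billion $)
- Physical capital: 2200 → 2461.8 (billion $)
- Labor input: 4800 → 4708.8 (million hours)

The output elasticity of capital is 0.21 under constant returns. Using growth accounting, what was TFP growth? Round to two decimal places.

1.00%

Aggregate output growth = (612 − 600) / 600 = 2%.
Physical capital growth = (2461.8 − 2200) / 2200 = 11.9%.
Labor input growth = (4708.8 − 4800) / 4800 = -1.9%.
Labor's share = 1 − 0.21 = 0.79.
Physical capital: 0.21 × 11.9 = 2.499 pp.
Labor input: 0.79 × (-1.9) = -1.501 pp.
TFP growth = 2 − 0.998 = 1.002%.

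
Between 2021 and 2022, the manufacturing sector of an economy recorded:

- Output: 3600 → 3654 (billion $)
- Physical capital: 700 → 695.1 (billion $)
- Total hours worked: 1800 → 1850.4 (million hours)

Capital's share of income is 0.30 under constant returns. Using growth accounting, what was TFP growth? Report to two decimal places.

-0.25%

Output growth = (3654 − 3600) / 3600 = 1.5%.
Physical capital growth = (695.1 − 700) / 700 = -0.7%.
Total hours worked growth = (1850.4 − 1800) / 1800 = 2.8%.
Labor's share = 1 − 0.3 = 0.7.
Physical capital: 0.3 × (-0.7) = -0.21 pp.
Total hours worked: 0.7 × 2.8 = 1.96 pp.
TFP growth = 1.5 − 1.75 = -0.25%.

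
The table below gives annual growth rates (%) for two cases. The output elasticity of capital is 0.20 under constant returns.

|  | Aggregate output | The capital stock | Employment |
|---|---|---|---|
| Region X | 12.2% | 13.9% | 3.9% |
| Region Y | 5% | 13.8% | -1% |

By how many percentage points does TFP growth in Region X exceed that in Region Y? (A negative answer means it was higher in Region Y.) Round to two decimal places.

Labor's share = 1 − 0.2 = 0.8.
Region X: TFP = 12.2 − 2.78 − 3.12 = 6.3%.
Region Y: TFP = 5 − 2.76 + 0.8 = 3.04%.
Difference = 6.3 − (3.04) = 3.26 pp.

3.26 percentage points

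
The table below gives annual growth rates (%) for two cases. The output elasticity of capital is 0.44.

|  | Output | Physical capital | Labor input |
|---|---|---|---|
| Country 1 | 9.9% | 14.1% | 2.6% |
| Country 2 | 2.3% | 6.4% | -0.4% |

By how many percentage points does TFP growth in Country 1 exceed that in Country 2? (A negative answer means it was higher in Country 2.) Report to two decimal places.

2.53 percentage points

Labor's share = 1 − 0.44 = 0.56.
Country 1: TFP = 9.9 − 6.204 − 1.456 = 2.24%.
Country 2: TFP = 2.3 − 2.816 + 0.224 = -0.292%.
Difference = 2.24 − (-0.292) = 2.532 pp.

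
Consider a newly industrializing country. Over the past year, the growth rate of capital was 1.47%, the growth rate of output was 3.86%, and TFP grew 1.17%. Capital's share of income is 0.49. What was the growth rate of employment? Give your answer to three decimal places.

Labor's share = 1 − 0.49 = 0.51.
gY = gA + 0.49×1.47 + 0.51×g.
0.51×g = 3.86 − 1.17 − 0.7203 = 1.9697.
g = 1.9697 / 0.51 = 3.86216%.

3.862%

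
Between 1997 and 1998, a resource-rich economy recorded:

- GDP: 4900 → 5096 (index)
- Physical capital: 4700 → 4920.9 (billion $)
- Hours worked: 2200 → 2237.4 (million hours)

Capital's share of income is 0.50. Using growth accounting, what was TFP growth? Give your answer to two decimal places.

TFP grew 0.80%.

GDP growth = (5096 − 4900) / 4900 = 4%.
Physical capital growth = (4920.9 − 4700) / 4700 = 4.7%.
Hours worked growth = (2237.4 − 2200) / 2200 = 1.7%.
Labor's share = 1 − 0.5 = 0.5.
Physical capital: 0.5 × 4.7 = 2.35 pp.
Hours worked: 0.5 × 1.7 = 0.85 pp.
TFP growth = 4 − 3.2 = 0.8%.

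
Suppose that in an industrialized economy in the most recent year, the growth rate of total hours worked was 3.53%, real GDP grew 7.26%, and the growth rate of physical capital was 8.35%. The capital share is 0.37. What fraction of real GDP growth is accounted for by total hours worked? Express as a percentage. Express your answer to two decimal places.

30.63%

Labor's share = 1 − 0.37 = 0.63.
Total hours worked contributed 0.63 × 3.53 = 2.2239 pp.
Share of growth = 2.2239 / 7.26 × 100 = 30.6322%.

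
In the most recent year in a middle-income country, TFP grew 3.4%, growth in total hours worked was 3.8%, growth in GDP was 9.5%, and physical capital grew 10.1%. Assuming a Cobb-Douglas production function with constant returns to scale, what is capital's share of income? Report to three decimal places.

0.365

gY = gA + α·gK + (1−α)·gL, so gY − gA − gL = α(gK − gL).
9.5 − 3.4 − 3.8 = α × (10.1 − 3.8).
2.3 = 6.3 α, so α = 0.36508.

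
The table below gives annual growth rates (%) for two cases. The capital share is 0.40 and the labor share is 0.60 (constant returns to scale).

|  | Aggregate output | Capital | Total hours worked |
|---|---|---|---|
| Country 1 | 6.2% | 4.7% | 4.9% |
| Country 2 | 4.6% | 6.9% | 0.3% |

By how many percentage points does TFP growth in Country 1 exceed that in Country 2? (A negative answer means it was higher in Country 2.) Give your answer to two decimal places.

-0.28 percentage points

Labor's share = 1 − 0.4 = 0.6.
Country 1: TFP = 6.2 − 1.88 − 2.94 = 1.38%.
Country 2: TFP = 4.6 − 2.76 − 0.18 = 1.66%.
Difference = 1.38 − (1.66) = -0.28 pp.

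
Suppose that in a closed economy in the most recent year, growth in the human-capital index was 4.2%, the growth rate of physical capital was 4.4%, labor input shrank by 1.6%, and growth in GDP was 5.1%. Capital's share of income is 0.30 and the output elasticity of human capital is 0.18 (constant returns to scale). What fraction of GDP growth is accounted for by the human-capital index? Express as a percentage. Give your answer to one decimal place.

The human-capital index contributed 0.18 × 4.2 = 0.756 pp.
Share of growth = 0.756 / 5.1 × 100 = 14.824%.

14.8%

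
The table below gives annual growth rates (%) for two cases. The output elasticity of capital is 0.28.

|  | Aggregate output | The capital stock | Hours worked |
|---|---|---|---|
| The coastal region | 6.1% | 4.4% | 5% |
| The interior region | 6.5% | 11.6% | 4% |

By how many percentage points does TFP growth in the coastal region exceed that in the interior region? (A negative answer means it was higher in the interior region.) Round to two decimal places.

0.90 percentage points

Labor's share = 1 − 0.28 = 0.72.
The coastal region: TFP = 6.1 − 1.232 − 3.6 = 1.268%.
The interior region: TFP = 6.5 − 3.248 − 2.88 = 0.372%.
Difference = 1.268 − (0.372) = 0.896 pp.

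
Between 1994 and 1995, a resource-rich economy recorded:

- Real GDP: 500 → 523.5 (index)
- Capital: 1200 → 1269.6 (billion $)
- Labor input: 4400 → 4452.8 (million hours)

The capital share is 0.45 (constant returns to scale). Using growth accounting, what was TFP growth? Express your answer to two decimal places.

Real GDP growth = (523.5 − 500) / 500 = 4.7%.
Capital growth = (1269.6 − 1200) / 1200 = 5.8%.
Labor input growth = (4452.8 − 4400) / 4400 = 1.2%.
Labor's share = 1 − 0.45 = 0.55.
Capital: 0.45 × 5.8 = 2.61 pp.
Labor input: 0.55 × 1.2 = 0.66 pp.
TFP growth = 4.7 − 3.27 = 1.43%.

1.43%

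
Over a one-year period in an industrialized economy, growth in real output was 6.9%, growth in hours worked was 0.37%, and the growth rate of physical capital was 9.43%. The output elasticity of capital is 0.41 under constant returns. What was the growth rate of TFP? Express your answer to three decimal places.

Labor's share = 1 − 0.41 = 0.59.
Physical capital: 0.41 × 9.43 = 3.8663 pp.
Hours worked: 0.59 × 0.37 = 0.2183 pp.
TFP growth = 6.9 − 4.0846 = 2.8154%.

TFP grew 2.815%.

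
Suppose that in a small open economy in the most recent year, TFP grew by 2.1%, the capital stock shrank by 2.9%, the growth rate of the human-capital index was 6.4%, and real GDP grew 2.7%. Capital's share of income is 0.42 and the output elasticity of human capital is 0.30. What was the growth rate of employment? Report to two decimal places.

Labor's share = 1 − 0.42 − 0.3 = 0.28.
gY = gA + 0.42×(-2.9) + 0.3×6.4 + 0.28×g.
0.28×g = 2.7 − 2.1 − 0.702 = -0.102.
g = -0.102 / 0.28 = -0.3643%.

-0.36%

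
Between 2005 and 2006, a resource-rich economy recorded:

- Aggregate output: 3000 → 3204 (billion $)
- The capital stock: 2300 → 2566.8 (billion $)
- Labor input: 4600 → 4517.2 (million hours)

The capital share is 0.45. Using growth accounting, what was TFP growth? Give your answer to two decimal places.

Aggregate output growth = (3204 − 3000) / 3000 = 6.8%.
The capital stock growth = (2566.8 − 2300) / 2300 = 11.6%.
Labor input growth = (4517.2 − 4600) / 4600 = -1.8%.
Labor's share = 1 − 0.45 = 0.55.
The capital stock: 0.45 × 11.6 = 5.22 pp.
Labor input: 0.55 × (-1.8) = -0.99 pp.
TFP growth = 6.8 − 4.23 = 2.57%.

TFP grew 2.57%.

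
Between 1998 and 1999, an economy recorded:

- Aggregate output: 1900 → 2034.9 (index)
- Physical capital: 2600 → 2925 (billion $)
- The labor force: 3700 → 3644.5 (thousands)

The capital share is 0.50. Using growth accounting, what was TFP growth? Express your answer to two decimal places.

TFP growth was 1.60%.

Aggregate output growth = (2034.9 − 1900) / 1900 = 7.1%.
Physical capital growth = (2925 − 2600) / 2600 = 12.5%.
The labor force growth = (3644.5 − 3700) / 3700 = -1.5%.
Labor's share = 1 − 0.5 = 0.5.
Physical capital: 0.5 × 12.5 = 6.25 pp.
The labor force: 0.5 × (-1.5) = -0.75 pp.
TFP growth = 7.1 − 5.5 = 1.6%.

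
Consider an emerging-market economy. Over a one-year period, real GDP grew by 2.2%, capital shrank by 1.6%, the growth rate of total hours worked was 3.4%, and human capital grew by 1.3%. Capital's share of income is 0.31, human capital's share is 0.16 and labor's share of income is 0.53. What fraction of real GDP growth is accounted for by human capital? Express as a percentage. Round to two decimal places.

9.45%

Human capital contributed 0.16 × 1.3 = 0.208 pp.
Share of growth = 0.208 / 2.2 × 100 = 9.4545%.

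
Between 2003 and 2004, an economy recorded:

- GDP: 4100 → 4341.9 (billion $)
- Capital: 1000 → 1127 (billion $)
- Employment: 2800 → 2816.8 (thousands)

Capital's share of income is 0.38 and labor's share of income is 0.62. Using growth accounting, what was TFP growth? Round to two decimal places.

GDP growth = (4341.9 − 4100) / 4100 = 5.9%.
Capital growth = (1127 − 1000) / 1000 = 12.7%.
Employment growth = (2816.8 − 2800) / 2800 = 0.6%.
Labor's share = 1 − 0.38 = 0.62.
Capital: 0.38 × 12.7 = 4.826 pp.
Employment: 0.62 × 0.6 = 0.372 pp.
TFP growth = 5.9 − 5.198 = 0.702%.

TFP growth was 0.70%.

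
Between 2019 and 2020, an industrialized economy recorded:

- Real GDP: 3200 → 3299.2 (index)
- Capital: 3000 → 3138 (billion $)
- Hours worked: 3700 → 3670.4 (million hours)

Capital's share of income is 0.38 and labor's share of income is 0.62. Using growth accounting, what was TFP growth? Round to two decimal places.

TFP growth was 1.85%.

Real GDP growth = (3299.2 − 3200) / 3200 = 3.1%.
Capital growth = (3138 − 3000) / 3000 = 4.6%.
Hours worked growth = (3670.4 − 3700) / 3700 = -0.8%.
Labor's share = 1 − 0.38 = 0.62.
Capital: 0.38 × 4.6 = 1.748 pp.
Hours worked: 0.62 × (-0.8) = -0.496 pp.
TFP growth = 3.1 − 1.252 = 1.848%.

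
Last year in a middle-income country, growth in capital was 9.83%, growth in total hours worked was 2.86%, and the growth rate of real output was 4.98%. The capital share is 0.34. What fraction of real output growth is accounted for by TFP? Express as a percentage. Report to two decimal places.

TFP accounted for -5.02% of growth.

Labor's share = 1 − 0.34 = 0.66.
Capital: 0.34 × 9.83 = 3.3422 pp.
Total hours worked: 0.66 × 2.86 = 1.8876 pp.
TFP growth = 4.98 − 5.2298 = -0.2498%.
TFP share of growth = -0.2498 / 4.98 × 100 = -5.0161%.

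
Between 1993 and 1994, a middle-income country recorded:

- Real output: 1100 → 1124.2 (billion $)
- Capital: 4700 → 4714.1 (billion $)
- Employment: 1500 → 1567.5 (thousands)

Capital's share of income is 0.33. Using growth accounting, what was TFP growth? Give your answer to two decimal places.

-0.91%

Real output growth = (1124.2 − 1100) / 1100 = 2.2%.
Capital growth = (4714.1 − 4700) / 4700 = 0.3%.
Employment growth = (1567.5 − 1500) / 1500 = 4.5%.
Labor's share = 1 − 0.33 = 0.67.
Capital: 0.33 × 0.3 = 0.099 pp.
Employment: 0.67 × 4.5 = 3.015 pp.
TFP growth = 2.2 − 3.114 = -0.914%.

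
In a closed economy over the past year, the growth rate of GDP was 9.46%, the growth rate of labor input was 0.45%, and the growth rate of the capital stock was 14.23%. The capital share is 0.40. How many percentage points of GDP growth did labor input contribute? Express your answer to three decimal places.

0.270 percentage points

Labor's share = 1 − 0.4 = 0.6.
Contribution = share × growth = 0.6 × 0.45 = 0.27 pp.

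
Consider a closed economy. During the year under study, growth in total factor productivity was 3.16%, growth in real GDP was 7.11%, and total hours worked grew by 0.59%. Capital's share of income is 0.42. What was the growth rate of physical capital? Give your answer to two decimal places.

Physical capital grew 8.59%.

Labor's share = 1 − 0.42 = 0.58.
gY = gA + 0.58×0.59 + 0.42×g.
0.42×g = 7.11 − 3.16 − 0.3422 = 3.6078.
g = 3.6078 / 0.42 = 8.59%.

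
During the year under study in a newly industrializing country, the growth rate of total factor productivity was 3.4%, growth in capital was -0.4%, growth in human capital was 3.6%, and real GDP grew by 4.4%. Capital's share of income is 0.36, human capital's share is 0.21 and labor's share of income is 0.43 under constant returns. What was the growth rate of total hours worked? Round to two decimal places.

0.90%

Labor's share = 1 − 0.36 − 0.21 = 0.43.
gY = gA + 0.36×(-0.4) + 0.21×3.6 + 0.43×g.
0.43×g = 4.4 − 3.4 − 0.612 = 0.388.
g = 0.388 / 0.43 = 0.9023%.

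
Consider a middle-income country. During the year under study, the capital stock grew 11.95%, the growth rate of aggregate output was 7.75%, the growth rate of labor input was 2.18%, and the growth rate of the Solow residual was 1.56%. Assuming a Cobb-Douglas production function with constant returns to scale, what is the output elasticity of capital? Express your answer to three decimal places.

α = 0.410

gY = gA + α·gK + (1−α)·gL, so gY − gA − gL = α(gK − gL).
7.75 − 1.56 − 2.18 = α × (11.95 − 2.18).
4.01 = 9.77 α, so α = 0.41044.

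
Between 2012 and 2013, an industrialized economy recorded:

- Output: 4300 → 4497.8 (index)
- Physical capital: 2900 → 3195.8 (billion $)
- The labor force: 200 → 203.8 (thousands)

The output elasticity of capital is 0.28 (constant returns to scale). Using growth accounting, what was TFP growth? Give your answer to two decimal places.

Output growth = (4497.8 − 4300) / 4300 = 4.6%.
Physical capital growth = (3195.8 − 2900) / 2900 = 10.2%.
The labor force growth = (203.8 − 200) / 200 = 1.9%.
Labor's share = 1 − 0.28 = 0.72.
Physical capital: 0.28 × 10.2 = 2.856 pp.
The labor force: 0.72 × 1.9 = 1.368 pp.
TFP growth = 4.6 − 4.224 = 0.376%.

TFP grew 0.38%.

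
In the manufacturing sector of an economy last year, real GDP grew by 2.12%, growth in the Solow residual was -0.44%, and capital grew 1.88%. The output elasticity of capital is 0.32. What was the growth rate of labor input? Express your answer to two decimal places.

2.88%

Labor's share = 1 − 0.32 = 0.68.
gY = gA + 0.32×1.88 + 0.68×g.
0.68×g = 2.12 + 0.44 − 0.6016 = 1.9584.
g = 1.9584 / 0.68 = 2.88%.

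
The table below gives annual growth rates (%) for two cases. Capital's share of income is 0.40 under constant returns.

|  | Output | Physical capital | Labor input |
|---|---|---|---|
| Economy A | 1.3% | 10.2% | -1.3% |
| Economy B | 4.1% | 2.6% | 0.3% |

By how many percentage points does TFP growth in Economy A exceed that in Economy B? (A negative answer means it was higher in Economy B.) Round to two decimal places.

-4.88 percentage points

Labor's share = 1 − 0.4 = 0.6.
Economy A: TFP = 1.3 − 4.08 + 0.78 = -2%.
Economy B: TFP = 4.1 − 1.04 − 0.18 = 2.88%.
Difference = -2 − (2.88) = -4.88 pp.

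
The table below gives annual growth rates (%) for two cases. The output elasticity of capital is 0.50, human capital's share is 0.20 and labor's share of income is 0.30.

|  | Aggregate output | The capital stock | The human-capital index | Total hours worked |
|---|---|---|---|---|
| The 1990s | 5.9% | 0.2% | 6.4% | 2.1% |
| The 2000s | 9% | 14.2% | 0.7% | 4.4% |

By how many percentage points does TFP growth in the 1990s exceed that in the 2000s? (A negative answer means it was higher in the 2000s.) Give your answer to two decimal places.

Labor's share = 1 − 0.5 − 0.2 = 0.3.
The 1990s: TFP = 5.9 − 0.1 − 1.28 − 0.63 = 3.89%.
The 2000s: TFP = 9 − 7.1 − 0.14 − 1.32 = 0.44%.
Difference = 3.89 − (0.44) = 3.45 pp.

3.45 percentage points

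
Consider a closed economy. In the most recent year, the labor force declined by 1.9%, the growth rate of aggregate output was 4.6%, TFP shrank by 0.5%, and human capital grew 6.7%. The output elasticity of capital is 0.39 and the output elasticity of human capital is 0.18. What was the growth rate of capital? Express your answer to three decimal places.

Labor's share = 1 − 0.39 − 0.18 = 0.43.
gY = gA + 0.18×6.7 + 0.43×(-1.9) + 0.39×g.
0.39×g = 4.6 + 0.5 − 0.389 = 4.711.
g = 4.711 / 0.39 = 12.07949%.

12.079%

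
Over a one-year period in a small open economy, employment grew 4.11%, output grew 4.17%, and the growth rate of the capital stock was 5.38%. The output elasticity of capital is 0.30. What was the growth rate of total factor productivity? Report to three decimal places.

Labor's share = 1 − 0.3 = 0.7.
The capital stock: 0.3 × 5.38 = 1.614 pp.
Employment: 0.7 × 4.11 = 2.877 pp.
TFP growth = 4.17 − 4.491 = -0.321%.

-0.321%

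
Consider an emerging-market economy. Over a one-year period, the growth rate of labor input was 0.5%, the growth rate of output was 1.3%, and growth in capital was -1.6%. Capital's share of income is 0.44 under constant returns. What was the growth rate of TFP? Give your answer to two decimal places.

1.72%

Labor's share = 1 − 0.44 = 0.56.
Capital: 0.44 × (-1.6) = -0.704 pp.
Labor input: 0.56 × 0.5 = 0.28 pp.
TFP growth = 1.3 + 0.424 = 1.724%.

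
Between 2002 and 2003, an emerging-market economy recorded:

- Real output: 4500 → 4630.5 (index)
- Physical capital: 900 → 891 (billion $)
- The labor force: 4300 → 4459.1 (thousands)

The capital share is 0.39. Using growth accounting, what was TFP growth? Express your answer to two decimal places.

Real output growth = (4630.5 − 4500) / 4500 = 2.9%.
Physical capital growth = (891 − 900) / 900 = -1%.
The labor force growth = (4459.1 − 4300) / 4300 = 3.7%.
Labor's share = 1 − 0.39 = 0.61.
Physical capital: 0.39 × (-1) = -0.39 pp.
The labor force: 0.61 × 3.7 = 2.257 pp.
TFP growth = 2.9 − 1.867 = 1.033%.

1.03%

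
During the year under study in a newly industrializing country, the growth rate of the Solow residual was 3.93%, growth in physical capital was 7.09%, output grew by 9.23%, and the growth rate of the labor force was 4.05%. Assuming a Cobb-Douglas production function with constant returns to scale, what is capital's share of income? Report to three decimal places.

gY = gA + α·gK + (1−α)·gL, so gY − gA − gL = α(gK − gL).
9.23 − 3.93 − 4.05 = α × (7.09 − 4.05).
1.25 = 3.04 α, so α = 0.41118.

0.411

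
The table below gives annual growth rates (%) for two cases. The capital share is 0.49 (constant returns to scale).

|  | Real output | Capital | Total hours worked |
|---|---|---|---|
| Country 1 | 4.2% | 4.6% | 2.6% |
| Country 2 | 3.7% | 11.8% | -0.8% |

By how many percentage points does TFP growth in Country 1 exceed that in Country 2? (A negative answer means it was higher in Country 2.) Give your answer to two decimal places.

Labor's share = 1 − 0.49 = 0.51.
Country 1: TFP = 4.2 − 2.254 − 1.326 = 0.62%.
Country 2: TFP = 3.7 − 5.782 + 0.408 = -1.674%.
Difference = 0.62 − (-1.674) = 2.294 pp.

2.29 percentage points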